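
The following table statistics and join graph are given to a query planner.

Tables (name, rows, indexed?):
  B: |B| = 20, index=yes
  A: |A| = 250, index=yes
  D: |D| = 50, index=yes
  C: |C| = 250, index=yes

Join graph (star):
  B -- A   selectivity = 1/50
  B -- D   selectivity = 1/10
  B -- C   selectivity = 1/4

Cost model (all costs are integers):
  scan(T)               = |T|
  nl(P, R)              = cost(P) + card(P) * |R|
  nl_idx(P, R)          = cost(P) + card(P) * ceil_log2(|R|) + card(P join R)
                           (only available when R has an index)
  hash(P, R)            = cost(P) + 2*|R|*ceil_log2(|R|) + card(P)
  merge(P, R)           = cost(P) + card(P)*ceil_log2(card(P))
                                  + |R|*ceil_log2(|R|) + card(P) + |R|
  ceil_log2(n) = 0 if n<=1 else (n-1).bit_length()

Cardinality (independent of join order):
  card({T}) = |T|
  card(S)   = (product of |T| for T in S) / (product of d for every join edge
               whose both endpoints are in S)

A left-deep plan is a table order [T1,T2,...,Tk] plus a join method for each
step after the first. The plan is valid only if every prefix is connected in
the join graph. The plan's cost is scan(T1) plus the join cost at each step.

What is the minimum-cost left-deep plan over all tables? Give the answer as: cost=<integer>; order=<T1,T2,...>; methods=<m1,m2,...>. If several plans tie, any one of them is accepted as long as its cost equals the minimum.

cost=5480; order=B,A,D,C; methods=nl_idx,hash,hash

Selinger DP (subsets sized 1..n):
  {B}: scan cost=20, card=20
  {A}: scan cost=250, card=250
  {D}: scan cost=50, card=50
  {C}: scan cost=250, card=250
  {AB}: card=100; try (A,nl_idx)→280, (B,hash)→700, (B,nl_idx)→1600, (A,merge)→2390, (B,merge)→2620, (A,hash)→4040 …(+2); best=280 via (A,nl_idx)
  {BD}: card=100; try (D,nl_idx)→240, (B,hash)→300, (B,nl_idx)→400, (D,merge)→490, (B,merge)→520, (D,hash)→640 …(+2); best=240 via (D,nl_idx)
  {BC}: card=1250; try (B,hash)→700, (C,nl_idx)→1430, (C,merge)→2390, (B,merge)→2620, (B,nl_idx)→2750, (C,hash)→4040 …(+2); best=700 via (B,hash)
  {ABD}: card=500; try (D,hash)→980, (D,nl_idx)→1380, (D,merge)→1430, (A,nl_idx)→1540, (A,merge)→3290, (A,hash)→4340 …(+2); best=980 via (D,hash)
  {ABC}: card=6250; try (C,merge)→3330, (C,hash)→4380, (A,hash)→5950, (C,nl_idx)→7330, (A,nl_idx)→16950, (A,merge)→17950 …(+2); best=3330 via (C,merge)
  {BCD}: card=6250; try (D,hash)→2550, (C,merge)→3290, (C,hash)→4340, (C,nl_idx)→7290, (D,nl_idx)→14450, (D,merge)→16050 …(+2); best=2550 via (D,hash)
  {ABCD}: card=31250; try (C,hash)→5480, (C,merge)→8230, (D,hash)→10180, (A,hash)→12800, (C,nl_idx)→36230, (D,nl_idx)→72080 …(+6); best=5480 via (C,hash)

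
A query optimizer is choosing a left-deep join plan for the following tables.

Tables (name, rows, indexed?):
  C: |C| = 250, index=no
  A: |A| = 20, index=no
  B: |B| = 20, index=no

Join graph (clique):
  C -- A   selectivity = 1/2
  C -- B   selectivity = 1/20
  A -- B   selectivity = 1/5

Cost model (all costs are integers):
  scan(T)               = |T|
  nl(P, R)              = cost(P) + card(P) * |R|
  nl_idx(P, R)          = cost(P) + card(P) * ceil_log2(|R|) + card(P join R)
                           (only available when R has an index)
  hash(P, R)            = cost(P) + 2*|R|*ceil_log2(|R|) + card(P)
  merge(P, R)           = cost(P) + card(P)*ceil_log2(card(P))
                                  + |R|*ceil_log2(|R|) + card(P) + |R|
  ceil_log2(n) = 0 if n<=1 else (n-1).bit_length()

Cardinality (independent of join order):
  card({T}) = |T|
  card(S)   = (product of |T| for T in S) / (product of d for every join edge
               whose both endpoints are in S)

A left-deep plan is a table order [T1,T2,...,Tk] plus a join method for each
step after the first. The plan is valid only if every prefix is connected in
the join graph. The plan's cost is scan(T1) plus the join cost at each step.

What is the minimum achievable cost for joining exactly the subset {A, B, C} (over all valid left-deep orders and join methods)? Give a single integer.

Selinger DP over subsets of {A,B,C}:
  {C}: scan cost=250, card=250
  {A}: scan cost=20, card=20
  {B}: scan cost=20, card=20
  {AC}: card=2500; try (A,hash)→700, (C,merge)→2390, (A,merge)→2620, (C,hash)→4040, (C,nl)→5020, (A,nl)→5250; best=700 via (A,hash)
  {BC}: card=250; try (B,hash)→700, (C,merge)→2390, (B,merge)→2620, (C,hash)→4040, (C,nl)→5020, (B,nl)→5250; best=700 via (B,hash)
  {AB}: card=80; try (B,hash)→240, (A,hash)→240, (B,merge)→260, (A,merge)→260, (B,nl)→420, (A,nl)→420; best=240 via (B,hash)
  {ABC}: card=500; try (A,hash)→1150, (A,merge)→3070, (C,merge)→3130, (B,hash)→3400, (C,hash)→4320, (A,nl)→5700 …(+3); best=1150 via (A,hash)

1150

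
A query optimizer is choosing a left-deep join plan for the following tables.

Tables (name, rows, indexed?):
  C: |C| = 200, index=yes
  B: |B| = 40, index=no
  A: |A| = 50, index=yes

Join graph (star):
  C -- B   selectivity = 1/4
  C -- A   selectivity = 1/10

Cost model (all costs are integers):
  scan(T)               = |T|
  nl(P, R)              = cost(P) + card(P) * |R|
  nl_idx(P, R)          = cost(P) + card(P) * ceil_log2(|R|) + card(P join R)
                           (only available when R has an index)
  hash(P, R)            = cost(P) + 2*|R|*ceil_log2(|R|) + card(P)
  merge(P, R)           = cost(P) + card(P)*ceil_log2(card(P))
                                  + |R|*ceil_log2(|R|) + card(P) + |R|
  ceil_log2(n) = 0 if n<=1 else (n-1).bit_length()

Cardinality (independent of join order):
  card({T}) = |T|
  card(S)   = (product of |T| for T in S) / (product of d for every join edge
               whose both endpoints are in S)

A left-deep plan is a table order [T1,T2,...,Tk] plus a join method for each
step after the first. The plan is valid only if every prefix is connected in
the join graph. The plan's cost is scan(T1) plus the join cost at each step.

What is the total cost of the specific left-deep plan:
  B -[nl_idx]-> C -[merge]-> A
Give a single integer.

step 1: scan B: cost=40, card=40
step 2: join C via nl_idx
    card(P join C) = 40*200/(4) = 2000
    cost = 40 + 40*8 + 2000 = 2360
step 3: join A via merge
    card(P join A) = 2000*50/(10) = 10000
    cost = 2360 + 2000*11 + 50*6 + 2000 + 50 = 26710

26710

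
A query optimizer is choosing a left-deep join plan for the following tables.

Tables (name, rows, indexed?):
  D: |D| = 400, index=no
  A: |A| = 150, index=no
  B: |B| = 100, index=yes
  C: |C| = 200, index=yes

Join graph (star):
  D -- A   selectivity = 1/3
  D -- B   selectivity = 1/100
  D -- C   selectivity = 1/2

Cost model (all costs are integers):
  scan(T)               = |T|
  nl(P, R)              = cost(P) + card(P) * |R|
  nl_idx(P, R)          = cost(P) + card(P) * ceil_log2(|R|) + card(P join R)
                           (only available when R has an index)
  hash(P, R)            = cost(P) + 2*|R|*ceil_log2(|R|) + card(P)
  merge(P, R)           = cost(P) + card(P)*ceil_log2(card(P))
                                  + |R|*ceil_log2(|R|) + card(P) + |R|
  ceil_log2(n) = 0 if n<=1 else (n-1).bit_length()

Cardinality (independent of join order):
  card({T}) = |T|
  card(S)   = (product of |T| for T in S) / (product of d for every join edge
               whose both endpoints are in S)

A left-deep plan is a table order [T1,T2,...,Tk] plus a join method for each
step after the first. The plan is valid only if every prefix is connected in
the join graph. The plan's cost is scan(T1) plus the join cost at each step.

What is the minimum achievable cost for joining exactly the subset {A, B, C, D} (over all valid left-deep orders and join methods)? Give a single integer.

Selinger DP over subsets of {A,B,C,D}:
  {D}: scan cost=400, card=400
  {A}: scan cost=150, card=150
  {B}: scan cost=100, card=100
  {C}: scan cost=200, card=200
  {AD}: card=20000; try (A,hash)→3200, (D,merge)→5500, (A,merge)→5750, (D,hash)→7500, (D,nl)→60150, (A,nl)→60400; best=3200 via (A,hash)
  {BD}: card=400; try (B,hash)→2200, (B,nl_idx)→3600, (D,merge)→4900, (B,merge)→5200, (D,hash)→7400, (D,nl)→40100 …(+1); best=2200 via (B,hash)
  {CD}: card=40000; try (C,hash)→4000, (D,merge)→6000, (C,merge)→6200, (D,hash)→7600, (C,nl_idx)→43600, (D,nl)→80200 …(+1); best=4000 via (C,hash)
  {ABD}: card=20000; try (A,hash)→5000, (A,merge)→7550, (B,hash)→24600, (A,nl)→62200, (B,nl_idx)→163200, (B,merge)→324000 …(+1); best=5000 via (A,hash)
  {ACD}: card=2000000; try (C,hash)→26400, (A,hash)→46400, (C,merge)→325000, (A,merge)→685350, (C,nl_idx)→2163200, (C,nl)→4003200 …(+1); best=26400 via (C,hash)
  {BCD}: card=40000; try (C,hash)→5800, (C,merge)→8000, (C,nl_idx)→45400, (B,hash)→45400, (C,nl)→82200, (B,nl_idx)→324000 …(+2); best=5800 via (C,hash)
  {ABCD}: card=2000000; try (C,hash)→28200, (A,hash)→48200, (C,merge)→326800, (A,merge)→687150, (B,hash)→2027800, (C,nl_idx)→2165000 …(+5); best=28200 via (C,hash)

28200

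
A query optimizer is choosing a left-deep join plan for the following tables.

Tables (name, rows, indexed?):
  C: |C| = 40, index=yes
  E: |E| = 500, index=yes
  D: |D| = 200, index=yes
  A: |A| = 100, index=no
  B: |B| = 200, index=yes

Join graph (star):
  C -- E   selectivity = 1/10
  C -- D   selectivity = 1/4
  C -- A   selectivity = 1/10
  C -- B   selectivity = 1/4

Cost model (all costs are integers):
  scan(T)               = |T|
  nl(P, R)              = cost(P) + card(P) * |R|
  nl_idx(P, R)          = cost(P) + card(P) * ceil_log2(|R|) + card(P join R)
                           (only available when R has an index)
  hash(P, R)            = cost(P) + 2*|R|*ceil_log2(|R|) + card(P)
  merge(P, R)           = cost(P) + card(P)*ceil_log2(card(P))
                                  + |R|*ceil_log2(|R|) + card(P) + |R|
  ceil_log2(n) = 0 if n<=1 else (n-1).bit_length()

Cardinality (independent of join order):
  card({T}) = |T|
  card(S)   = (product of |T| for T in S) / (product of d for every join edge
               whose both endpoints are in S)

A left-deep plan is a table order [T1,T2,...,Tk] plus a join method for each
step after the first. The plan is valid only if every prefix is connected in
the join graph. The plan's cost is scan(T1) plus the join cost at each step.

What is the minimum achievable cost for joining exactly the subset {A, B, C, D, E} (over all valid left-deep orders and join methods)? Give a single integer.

Selinger DP over subsets of {A,B,C,D,E}:
  {C}: scan cost=40, card=40
  {E}: scan cost=500, card=500
  {D}: scan cost=200, card=200
  {A}: scan cost=100, card=100
  {B}: scan cost=200, card=200
  {CE}: card=2000; try (C,hash)→1480, (E,nl_idx)→2400, (E,merge)→5320, (C,nl_idx)→5500, (C,merge)→5780, (E,hash)→9080 …(+2); best=1480 via (C,hash)
  {CD}: card=2000; try (C,hash)→880, (D,merge)→2120, (C,merge)→2280, (D,nl_idx)→2360, (D,hash)→3280, (C,nl_idx)→3400 …(+2); best=880 via (C,hash)
  {AC}: card=400; try (C,hash)→680, (C,nl_idx)→1100, (A,merge)→1120, (C,merge)→1180, (A,hash)→1480, (A,nl)→4040 …(+1); best=680 via (C,hash)
  {BC}: card=2000; try (C,hash)→880, (B,merge)→2120, (C,merge)→2280, (B,nl_idx)→2360, (B,hash)→3280, (C,nl_idx)→3400 …(+2); best=880 via (C,hash)
  {CDE}: card=100000; try (D,hash)→6680, (E,hash)→11880, (D,merge)→27280, (E,merge)→29880, (D,nl_idx)→117480, (E,nl_idx)→118880 …(+2); best=6680 via (D,hash)
  {ACE}: card=20000; try (A,hash)→4880, (E,merge)→9680, (E,hash)→10080, (E,nl_idx)→24280, (A,merge)→26280, (E,nl)→200680 …(+1); best=4880 via (A,hash)
  {BCE}: card=100000; try (B,hash)→6680, (E,hash)→11880, (B,merge)→27280, (E,merge)→29880, (B,nl_idx)→117480, (E,nl_idx)→118880 …(+2); best=6680 via (B,hash)
  {ACD}: card=20000; try (D,hash)→4280, (A,hash)→4280, (D,merge)→6480, (D,nl_idx)→23880, (A,merge)→25680, (D,nl)→80680 …(+1); best=4280 via (D,hash)
  {BCD}: card=100000; try (D,hash)→6080, (B,hash)→6080, (D,merge)→26680, (B,merge)→26680, (D,nl_idx)→116880, (B,nl_idx)→116880 …(+2); best=6080 via (D,hash)
  {ABC}: card=20000; try (B,hash)→4280, (A,hash)→4280, (B,merge)→6480, (B,nl_idx)→23880, (A,merge)→25680, (B,nl)→80680 …(+1); best=4280 via (B,hash)
  {ACDE}: card=1000000; try (D,hash)→28080, (E,hash)→33280, (A,hash)→108080, (D,merge)→326680, (E,merge)→329280, (D,nl_idx)→1164880 …(+5); best=28080 via (D,hash)
  {BCDE}: card=5000000; try (D,hash)→109880, (B,hash)→109880, (E,hash)→115080, (D,merge)→1808480, (B,merge)→1808480, (E,merge)→1811080 …(+6); best=109880 via (D,hash)
  {ABCE}: card=1000000; try (B,hash)→28080, (E,hash)→33280, (A,hash)→108080, (B,merge)→326680, (E,merge)→329280, (B,nl_idx)→1164880 …(+5); best=28080 via (B,hash)
  {ABCD}: card=1000000; try (D,hash)→27480, (B,hash)→27480, (A,hash)→107480, (D,merge)→326080, (B,merge)→326080, (D,nl_idx)→1164280 …(+5); best=27480 via (D,hash)
  {ABCDE}: card=50000000; try (D,hash)→1031280, (B,hash)→1031280, (E,hash)→1036480, (A,hash)→5111280, (D,merge)→21029880, (B,merge)→21029880 …(+9); best=1031280 via (D,hash)

1031280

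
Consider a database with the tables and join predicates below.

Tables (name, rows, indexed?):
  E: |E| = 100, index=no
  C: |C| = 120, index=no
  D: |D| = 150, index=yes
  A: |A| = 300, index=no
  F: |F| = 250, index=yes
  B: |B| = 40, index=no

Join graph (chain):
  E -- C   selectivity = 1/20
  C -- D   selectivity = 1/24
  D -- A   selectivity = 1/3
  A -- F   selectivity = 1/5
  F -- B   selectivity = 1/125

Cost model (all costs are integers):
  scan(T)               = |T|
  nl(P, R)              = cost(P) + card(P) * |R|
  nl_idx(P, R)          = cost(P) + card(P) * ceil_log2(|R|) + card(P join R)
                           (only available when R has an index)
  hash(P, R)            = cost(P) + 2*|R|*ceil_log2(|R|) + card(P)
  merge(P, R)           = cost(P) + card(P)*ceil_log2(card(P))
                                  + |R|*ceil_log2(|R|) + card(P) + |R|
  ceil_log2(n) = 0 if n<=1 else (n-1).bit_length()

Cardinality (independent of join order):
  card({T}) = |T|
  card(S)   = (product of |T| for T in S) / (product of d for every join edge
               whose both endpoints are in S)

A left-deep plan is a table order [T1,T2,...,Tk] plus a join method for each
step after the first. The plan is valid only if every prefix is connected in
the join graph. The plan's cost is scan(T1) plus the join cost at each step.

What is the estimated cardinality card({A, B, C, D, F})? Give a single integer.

1200000

Tables in S: A(300), B(40), C(120), D(150), F(250)
Edges inside S: C-D(d=24), D-A(d=3), A-F(d=5), F-B(d=125)
numerator = 300 * 40 * 120 * 150 * 250 = 54000000000
denominator = 24 * 3 * 5 * 125 = 45000
card(S) = 54000000000 / 45000 = 1200000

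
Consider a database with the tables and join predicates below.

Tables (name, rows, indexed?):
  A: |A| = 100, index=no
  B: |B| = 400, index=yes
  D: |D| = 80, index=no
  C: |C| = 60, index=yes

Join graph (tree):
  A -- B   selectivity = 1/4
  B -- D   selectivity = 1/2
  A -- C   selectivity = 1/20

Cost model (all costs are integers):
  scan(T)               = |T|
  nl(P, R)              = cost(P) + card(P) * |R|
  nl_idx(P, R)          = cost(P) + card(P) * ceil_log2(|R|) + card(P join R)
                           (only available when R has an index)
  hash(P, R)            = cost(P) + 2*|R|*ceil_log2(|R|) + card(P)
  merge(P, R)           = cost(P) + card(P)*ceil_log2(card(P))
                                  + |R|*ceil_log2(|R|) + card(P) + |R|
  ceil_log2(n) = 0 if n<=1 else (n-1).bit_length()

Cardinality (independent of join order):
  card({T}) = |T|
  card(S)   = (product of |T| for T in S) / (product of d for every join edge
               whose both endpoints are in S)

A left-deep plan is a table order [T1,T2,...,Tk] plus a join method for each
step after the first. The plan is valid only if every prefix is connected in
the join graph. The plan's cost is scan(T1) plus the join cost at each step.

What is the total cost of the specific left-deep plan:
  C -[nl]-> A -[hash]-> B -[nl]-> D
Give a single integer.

step 1: scan C: cost=60, card=60
step 2: join A via nl
    card(P join A) = 60*100/(20) = 300
    cost = 60 + 60*100 = 6060
step 3: join B via hash
    card(P join B) = 300*400/(4) = 30000
    cost = 6060 + 2*400*9 + 300 = 13560
step 4: join D via nl
    card(P join D) = 30000*80/(2) = 1200000
    cost = 13560 + 30000*80 = 2413560

2413560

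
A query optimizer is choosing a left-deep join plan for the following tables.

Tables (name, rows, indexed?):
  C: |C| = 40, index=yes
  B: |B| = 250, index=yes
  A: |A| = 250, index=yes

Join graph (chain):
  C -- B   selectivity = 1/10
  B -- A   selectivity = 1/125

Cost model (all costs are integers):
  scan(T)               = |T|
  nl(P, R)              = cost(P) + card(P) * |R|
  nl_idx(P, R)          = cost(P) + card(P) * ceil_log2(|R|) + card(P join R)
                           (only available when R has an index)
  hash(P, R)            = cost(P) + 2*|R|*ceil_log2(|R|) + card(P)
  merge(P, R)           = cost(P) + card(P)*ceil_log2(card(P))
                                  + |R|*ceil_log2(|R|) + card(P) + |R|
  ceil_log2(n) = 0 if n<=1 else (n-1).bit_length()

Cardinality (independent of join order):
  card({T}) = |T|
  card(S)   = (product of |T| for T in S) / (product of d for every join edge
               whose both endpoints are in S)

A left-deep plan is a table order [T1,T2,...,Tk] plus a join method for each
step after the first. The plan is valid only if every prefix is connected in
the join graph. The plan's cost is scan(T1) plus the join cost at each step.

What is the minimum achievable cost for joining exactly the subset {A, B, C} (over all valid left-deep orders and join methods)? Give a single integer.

Selinger DP over subsets of {A,B,C}:
  {C}: scan cost=40, card=40
  {B}: scan cost=250, card=250
  {A}: scan cost=250, card=250
  {BC}: card=1000; try (C,hash)→980, (B,nl_idx)→1360, (B,merge)→2570, (C,nl_idx)→2750, (C,merge)→2780, (B,hash)→4080 …(+2); best=980 via (C,hash)
  {AB}: card=500; try (B,nl_idx)→2750, (A,nl_idx)→2750, (B,hash)→4500, (A,hash)→4500, (B,merge)→4750, (A,merge)→4750 …(+2); best=2750 via (B,nl_idx)
  {ABC}: card=2000; try (C,hash)→3730, (A,hash)→5980, (C,nl_idx)→7750, (C,merge)→8030, (A,nl_idx)→10980, (A,merge)→14230 …(+2); best=3730 via (C,hash)

3730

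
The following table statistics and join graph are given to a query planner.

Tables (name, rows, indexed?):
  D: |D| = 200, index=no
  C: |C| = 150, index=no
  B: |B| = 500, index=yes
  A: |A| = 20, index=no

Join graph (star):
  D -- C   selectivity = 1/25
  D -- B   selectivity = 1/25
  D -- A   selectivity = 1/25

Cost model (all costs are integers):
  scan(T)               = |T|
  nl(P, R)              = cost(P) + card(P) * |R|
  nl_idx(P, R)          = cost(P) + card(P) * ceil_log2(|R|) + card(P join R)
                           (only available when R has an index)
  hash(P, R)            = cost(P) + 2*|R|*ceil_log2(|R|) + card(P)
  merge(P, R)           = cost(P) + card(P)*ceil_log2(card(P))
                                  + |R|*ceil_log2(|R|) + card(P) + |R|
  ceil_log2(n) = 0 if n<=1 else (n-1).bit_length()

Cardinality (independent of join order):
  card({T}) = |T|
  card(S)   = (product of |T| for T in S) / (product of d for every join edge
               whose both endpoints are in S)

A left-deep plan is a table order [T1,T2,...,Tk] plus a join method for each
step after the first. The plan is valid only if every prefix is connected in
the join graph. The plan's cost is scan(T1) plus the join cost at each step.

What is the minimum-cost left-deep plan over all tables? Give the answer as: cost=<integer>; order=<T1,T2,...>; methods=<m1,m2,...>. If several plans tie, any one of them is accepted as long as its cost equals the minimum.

cost=10840; order=D,A,B,C; methods=hash,nl_idx,hash

Selinger DP (subsets sized 1..n):
  {D}: scan cost=200, card=200
  {C}: scan cost=150, card=150
  {B}: scan cost=500, card=500
  {A}: scan cost=20, card=20
  {CD}: card=1200; try (C,hash)→2800, (D,merge)→3300, (C,merge)→3350, (D,hash)→3500, (D,nl)→30150, (C,nl)→30200; best=2800 via (C,hash)
  {BD}: card=4000; try (D,hash)→4200, (B,nl_idx)→6000, (B,merge)→7000, (D,merge)→7300, (B,hash)→9400, (B,nl)→100200 …(+1); best=4200 via (D,hash)
  {AD}: card=160; try (A,hash)→600, (D,merge)→1940, (A,merge)→2120, (D,hash)→3240, (D,nl)→4020, (A,nl)→4200; best=600 via (A,hash)
  {BCD}: card=24000; try (C,hash)→10600, (B,hash)→13000, (B,merge)→22200, (B,nl_idx)→37600, (C,merge)→57550, (B,nl)→602800 …(+1); best=10600 via (C,hash)
  {ACD}: card=960; try (C,hash)→3160, (C,merge)→3390, (A,hash)→4200, (A,merge)→17320, (C,nl)→24600, (A,nl)→26800; best=3160 via (C,hash)
  {ABD}: card=3200; try (B,nl_idx)→5240, (B,merge)→7040, (A,hash)→8400, (B,hash)→9760, (A,merge)→56320, (B,nl)→80600 …(+1); best=5240 via (B,nl_idx)
  {ABCD}: card=19200; try (C,hash)→10840, (B,hash)→13120, (B,merge)→18720, (B,nl_idx)→31000, (A,hash)→34800, (C,merge)→48190 …(+4); best=10840 via (C,hash)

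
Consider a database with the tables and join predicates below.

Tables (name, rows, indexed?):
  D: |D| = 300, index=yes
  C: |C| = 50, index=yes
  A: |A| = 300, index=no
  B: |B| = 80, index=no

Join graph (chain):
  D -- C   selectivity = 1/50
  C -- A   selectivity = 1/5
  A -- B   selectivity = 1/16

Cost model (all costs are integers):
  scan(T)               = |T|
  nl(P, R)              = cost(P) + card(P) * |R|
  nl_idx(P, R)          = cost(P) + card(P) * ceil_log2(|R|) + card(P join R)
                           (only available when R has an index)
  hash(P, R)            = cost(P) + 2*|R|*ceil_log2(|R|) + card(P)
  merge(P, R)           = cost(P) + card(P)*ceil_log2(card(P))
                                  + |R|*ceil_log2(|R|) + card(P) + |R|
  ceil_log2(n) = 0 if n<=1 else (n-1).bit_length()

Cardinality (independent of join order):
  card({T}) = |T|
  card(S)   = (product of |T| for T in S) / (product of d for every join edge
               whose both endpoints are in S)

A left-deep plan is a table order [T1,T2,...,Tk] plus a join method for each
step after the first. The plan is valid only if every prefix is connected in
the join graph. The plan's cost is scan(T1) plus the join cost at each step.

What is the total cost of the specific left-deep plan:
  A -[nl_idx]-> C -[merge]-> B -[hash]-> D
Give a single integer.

step 1: scan A: cost=300, card=300
step 2: join C via nl_idx
    card(P join C) = 300*50/(5) = 3000
    cost = 300 + 300*6 + 3000 = 5100
step 3: join B via merge
    card(P join B) = 3000*80/(16) = 15000
    cost = 5100 + 3000*12 + 80*7 + 3000 + 80 = 44740
step 4: join D via hash
    card(P join D) = 15000*300/(50) = 90000
    cost = 44740 + 2*300*9 + 15000 = 65140

65140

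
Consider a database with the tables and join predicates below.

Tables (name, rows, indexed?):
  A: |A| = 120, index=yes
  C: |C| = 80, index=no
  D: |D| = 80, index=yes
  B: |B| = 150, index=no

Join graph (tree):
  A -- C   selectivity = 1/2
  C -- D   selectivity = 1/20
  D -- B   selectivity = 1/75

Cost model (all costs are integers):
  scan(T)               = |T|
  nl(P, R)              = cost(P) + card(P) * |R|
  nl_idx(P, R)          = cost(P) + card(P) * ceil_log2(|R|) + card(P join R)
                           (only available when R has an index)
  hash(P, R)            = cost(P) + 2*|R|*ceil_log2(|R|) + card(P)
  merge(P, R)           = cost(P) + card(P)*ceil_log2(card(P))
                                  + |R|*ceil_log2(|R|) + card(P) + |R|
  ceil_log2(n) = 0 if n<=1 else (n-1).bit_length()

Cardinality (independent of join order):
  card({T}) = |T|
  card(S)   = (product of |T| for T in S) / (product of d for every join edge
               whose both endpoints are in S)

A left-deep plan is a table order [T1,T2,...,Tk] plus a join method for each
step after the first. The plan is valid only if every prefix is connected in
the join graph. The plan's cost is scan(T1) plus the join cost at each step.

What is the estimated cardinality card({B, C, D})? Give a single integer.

640

Tables in S: B(150), C(80), D(80)
Edges inside S: C-D(d=20), D-B(d=75)
numerator = 150 * 80 * 80 = 960000
denominator = 20 * 75 = 1500
card(S) = 960000 / 1500 = 640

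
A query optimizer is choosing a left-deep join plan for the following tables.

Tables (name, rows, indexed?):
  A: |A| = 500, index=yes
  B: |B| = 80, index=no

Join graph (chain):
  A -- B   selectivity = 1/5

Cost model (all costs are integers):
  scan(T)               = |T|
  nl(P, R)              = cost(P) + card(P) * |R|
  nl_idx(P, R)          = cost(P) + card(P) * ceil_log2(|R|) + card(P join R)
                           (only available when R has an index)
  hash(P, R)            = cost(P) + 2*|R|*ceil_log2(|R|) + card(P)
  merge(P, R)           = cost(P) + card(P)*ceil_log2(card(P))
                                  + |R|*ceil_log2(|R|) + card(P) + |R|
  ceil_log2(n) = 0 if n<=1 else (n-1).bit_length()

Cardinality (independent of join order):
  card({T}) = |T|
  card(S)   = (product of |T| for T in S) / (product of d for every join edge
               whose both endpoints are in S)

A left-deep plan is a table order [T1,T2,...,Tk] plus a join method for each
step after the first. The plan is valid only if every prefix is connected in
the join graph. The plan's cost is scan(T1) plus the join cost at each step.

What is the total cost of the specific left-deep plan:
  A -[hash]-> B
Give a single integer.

2120

step 1: scan A: cost=500, card=500
step 2: join B via hash
    card(P join B) = 500*80/(5) = 8000
    cost = 500 + 2*80*7 + 500 = 2120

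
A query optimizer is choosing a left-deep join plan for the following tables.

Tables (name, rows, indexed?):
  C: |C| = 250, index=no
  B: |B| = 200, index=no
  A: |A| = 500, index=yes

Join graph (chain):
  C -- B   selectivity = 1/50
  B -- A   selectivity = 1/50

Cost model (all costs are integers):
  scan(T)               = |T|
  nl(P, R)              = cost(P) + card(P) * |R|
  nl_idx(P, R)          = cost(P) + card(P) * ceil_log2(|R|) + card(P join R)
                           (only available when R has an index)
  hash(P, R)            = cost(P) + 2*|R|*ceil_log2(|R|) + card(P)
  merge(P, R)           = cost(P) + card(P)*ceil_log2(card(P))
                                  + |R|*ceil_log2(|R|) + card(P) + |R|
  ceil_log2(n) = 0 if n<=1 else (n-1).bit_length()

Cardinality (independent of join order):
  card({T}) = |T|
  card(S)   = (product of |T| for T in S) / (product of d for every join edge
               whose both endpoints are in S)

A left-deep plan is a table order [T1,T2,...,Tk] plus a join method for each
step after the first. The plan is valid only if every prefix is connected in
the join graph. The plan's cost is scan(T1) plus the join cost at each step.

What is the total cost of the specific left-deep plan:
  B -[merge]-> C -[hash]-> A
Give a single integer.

14250

step 1: scan B: cost=200, card=200
step 2: join C via merge
    card(P join C) = 200*250/(50) = 1000
    cost = 200 + 200*8 + 250*8 + 200 + 250 = 4250
step 3: join A via hash
    card(P join A) = 1000*500/(50) = 10000
    cost = 4250 + 2*500*9 + 1000 = 14250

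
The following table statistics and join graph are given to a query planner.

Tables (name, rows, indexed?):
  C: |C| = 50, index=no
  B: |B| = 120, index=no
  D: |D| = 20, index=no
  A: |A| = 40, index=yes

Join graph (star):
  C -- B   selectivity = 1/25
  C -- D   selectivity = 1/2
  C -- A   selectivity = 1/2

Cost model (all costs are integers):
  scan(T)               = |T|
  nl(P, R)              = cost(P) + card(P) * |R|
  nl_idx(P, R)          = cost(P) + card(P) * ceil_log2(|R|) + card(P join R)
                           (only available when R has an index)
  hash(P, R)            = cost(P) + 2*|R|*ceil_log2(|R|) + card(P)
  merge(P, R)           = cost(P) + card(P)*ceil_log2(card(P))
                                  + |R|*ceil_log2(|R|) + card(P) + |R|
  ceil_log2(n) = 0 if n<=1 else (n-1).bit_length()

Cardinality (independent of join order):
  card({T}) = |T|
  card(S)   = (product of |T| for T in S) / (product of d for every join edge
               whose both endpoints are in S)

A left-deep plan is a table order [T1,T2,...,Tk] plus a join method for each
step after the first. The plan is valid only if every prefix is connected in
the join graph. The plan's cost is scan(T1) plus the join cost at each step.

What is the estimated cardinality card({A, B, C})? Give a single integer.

Tables in S: A(40), B(120), C(50)
Edges inside S: C-B(d=25), C-A(d=2)
numerator = 40 * 120 * 50 = 240000
denominator = 25 * 2 = 50
card(S) = 240000 / 50 = 4800

4800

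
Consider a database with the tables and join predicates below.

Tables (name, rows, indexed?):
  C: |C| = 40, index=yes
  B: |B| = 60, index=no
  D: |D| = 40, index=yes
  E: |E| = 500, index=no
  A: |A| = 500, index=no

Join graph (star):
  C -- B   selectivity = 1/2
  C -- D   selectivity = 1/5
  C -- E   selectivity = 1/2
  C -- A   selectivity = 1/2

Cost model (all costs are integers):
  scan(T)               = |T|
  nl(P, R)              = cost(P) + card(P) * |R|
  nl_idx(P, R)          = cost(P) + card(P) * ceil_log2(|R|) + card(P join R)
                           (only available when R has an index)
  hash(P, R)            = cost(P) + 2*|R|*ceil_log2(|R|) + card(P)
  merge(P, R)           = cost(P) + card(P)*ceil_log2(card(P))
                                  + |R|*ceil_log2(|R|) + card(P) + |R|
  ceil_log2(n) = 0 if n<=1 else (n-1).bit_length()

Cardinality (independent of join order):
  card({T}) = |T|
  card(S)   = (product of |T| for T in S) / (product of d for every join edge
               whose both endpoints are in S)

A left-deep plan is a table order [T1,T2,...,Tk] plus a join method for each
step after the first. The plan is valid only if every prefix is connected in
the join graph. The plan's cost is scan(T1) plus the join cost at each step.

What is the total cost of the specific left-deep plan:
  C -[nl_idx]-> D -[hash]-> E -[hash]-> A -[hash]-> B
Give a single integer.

step 1: scan C: cost=40, card=40
step 2: join D via nl_idx
    card(P join D) = 40*40/(5) = 320
    cost = 40 + 40*6 + 320 = 600
step 3: join E via hash
    card(P join E) = 320*500/(2) = 80000
    cost = 600 + 2*500*9 + 320 = 9920
step 4: join A via hash
    card(P join A) = 80000*500/(2) = 20000000
    cost = 9920 + 2*500*9 + 80000 = 98920
step 5: join B via hash
    card(P join B) = 20000000*60/(2) = 600000000
    cost = 98920 + 2*60*6 + 20000000 = 20099640

20099640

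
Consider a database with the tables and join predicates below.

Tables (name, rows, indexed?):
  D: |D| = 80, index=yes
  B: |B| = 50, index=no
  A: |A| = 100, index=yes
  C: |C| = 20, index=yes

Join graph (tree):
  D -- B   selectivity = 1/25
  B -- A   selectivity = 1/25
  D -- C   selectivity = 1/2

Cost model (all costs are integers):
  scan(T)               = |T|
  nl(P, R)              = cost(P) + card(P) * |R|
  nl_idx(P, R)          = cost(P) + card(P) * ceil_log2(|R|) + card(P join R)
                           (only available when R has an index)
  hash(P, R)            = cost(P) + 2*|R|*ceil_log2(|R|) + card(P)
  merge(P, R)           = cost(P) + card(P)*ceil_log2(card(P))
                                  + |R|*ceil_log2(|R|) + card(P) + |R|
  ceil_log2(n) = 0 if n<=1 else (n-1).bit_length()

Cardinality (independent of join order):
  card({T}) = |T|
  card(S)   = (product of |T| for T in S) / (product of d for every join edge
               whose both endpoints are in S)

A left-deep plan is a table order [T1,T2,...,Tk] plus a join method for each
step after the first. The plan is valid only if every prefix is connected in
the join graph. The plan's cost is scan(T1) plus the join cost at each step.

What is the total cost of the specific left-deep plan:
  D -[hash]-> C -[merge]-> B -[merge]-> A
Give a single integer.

29510

step 1: scan D: cost=80, card=80
step 2: join C via hash
    card(P join C) = 80*20/(2) = 800
    cost = 80 + 2*20*5 + 80 = 360
step 3: join B via merge
    card(P join B) = 800*50/(25) = 1600
    cost = 360 + 800*10 + 50*6 + 800 + 50 = 9510
step 4: join A via merge
    card(P join A) = 1600*100/(25) = 6400
    cost = 9510 + 1600*11 + 100*7 + 1600 + 100 = 29510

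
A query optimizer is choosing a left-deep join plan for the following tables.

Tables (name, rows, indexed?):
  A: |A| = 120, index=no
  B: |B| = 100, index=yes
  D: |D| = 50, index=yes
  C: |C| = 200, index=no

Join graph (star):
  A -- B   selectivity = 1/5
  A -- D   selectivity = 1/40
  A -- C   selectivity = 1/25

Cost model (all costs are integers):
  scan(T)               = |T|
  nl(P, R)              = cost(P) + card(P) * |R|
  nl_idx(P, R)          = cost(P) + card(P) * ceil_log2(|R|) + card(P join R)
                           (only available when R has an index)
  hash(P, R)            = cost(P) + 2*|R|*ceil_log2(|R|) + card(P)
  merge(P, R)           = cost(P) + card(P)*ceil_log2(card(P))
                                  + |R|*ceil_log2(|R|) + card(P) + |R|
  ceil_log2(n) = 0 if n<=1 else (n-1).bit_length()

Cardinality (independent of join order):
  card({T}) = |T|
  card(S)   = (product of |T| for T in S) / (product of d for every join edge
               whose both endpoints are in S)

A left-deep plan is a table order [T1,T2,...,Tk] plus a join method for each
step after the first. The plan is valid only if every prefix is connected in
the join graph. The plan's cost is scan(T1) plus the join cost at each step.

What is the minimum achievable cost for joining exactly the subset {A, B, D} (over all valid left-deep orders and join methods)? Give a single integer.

2390

Selinger DP over subsets of {A,B,D}:
  {A}: scan cost=120, card=120
  {B}: scan cost=100, card=100
  {D}: scan cost=50, card=50
  {AB}: card=2400; try (B,hash)→1640, (A,merge)→1860, (B,merge)→1880, (A,hash)→1880, (B,nl_idx)→3360, (A,nl)→12100 …(+1); best=1640 via (B,hash)
  {AD}: card=150; try (D,hash)→840, (D,nl_idx)→990, (A,merge)→1360, (D,merge)→1430, (A,hash)→1780, (A,nl)→6050 …(+1); best=840 via (D,hash)
  {ABD}: card=3000; try (B,hash)→2390, (B,merge)→2990, (D,hash)→4640, (B,nl_idx)→4890, (B,nl)→15840, (D,nl_idx)→19040 …(+2); best=2390 via (B,hash)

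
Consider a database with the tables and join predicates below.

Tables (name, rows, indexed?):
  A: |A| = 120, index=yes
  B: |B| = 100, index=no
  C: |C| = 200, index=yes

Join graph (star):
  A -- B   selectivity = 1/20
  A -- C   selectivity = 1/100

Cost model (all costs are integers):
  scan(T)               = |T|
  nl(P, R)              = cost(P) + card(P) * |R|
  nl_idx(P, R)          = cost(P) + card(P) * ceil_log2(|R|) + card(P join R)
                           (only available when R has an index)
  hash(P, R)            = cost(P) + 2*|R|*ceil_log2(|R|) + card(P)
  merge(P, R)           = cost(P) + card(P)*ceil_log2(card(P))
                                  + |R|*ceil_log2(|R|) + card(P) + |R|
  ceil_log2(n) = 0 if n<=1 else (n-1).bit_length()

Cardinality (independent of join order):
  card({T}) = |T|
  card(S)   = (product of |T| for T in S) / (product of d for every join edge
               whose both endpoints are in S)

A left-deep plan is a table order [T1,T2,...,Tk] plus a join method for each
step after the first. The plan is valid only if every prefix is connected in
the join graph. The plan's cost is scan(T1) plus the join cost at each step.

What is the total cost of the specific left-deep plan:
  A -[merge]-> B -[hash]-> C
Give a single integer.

step 1: scan A: cost=120, card=120
step 2: join B via merge
    card(P join B) = 120*100/(20) = 600
    cost = 120 + 120*7 + 100*7 + 120 + 100 = 1880
step 3: join C via hash
    card(P join C) = 600*200/(100) = 1200
    cost = 1880 + 2*200*8 + 600 = 5680

5680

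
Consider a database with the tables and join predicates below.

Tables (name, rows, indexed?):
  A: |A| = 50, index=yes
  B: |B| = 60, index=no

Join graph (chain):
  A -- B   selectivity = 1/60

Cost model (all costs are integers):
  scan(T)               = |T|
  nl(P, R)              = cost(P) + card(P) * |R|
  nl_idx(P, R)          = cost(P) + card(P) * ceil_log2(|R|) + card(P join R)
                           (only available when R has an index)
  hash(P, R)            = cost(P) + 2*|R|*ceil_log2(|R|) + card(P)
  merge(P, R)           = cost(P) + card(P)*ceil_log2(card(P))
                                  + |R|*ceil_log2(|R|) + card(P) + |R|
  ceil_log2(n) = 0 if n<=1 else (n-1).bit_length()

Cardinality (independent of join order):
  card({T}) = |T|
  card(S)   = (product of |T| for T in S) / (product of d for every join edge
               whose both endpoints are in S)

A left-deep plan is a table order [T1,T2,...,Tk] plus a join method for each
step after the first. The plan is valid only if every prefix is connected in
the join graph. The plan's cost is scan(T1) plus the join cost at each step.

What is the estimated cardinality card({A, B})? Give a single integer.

Tables in S: A(50), B(60)
Edges inside S: A-B(d=60)
numerator = 50 * 60 = 3000
denominator = 60 = 60
card(S) = 3000 / 60 = 50

50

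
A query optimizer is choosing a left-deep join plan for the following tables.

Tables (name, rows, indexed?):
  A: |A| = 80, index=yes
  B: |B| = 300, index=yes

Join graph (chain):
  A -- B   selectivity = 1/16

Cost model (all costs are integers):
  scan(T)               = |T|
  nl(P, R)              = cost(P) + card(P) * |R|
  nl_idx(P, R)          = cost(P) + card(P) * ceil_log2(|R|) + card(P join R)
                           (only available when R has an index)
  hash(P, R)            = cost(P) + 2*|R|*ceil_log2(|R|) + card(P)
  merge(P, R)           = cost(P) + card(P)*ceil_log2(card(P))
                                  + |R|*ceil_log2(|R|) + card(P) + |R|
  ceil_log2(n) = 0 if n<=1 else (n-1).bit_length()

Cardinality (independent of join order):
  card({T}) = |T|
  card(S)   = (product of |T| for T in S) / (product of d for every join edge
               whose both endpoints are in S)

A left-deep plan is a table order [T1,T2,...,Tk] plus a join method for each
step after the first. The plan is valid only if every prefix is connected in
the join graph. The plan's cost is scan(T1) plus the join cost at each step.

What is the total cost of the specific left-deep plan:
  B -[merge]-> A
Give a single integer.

3940

step 1: scan B: cost=300, card=300
step 2: join A via merge
    card(P join A) = 300*80/(16) = 1500
    cost = 300 + 300*9 + 80*7 + 300 + 80 = 3940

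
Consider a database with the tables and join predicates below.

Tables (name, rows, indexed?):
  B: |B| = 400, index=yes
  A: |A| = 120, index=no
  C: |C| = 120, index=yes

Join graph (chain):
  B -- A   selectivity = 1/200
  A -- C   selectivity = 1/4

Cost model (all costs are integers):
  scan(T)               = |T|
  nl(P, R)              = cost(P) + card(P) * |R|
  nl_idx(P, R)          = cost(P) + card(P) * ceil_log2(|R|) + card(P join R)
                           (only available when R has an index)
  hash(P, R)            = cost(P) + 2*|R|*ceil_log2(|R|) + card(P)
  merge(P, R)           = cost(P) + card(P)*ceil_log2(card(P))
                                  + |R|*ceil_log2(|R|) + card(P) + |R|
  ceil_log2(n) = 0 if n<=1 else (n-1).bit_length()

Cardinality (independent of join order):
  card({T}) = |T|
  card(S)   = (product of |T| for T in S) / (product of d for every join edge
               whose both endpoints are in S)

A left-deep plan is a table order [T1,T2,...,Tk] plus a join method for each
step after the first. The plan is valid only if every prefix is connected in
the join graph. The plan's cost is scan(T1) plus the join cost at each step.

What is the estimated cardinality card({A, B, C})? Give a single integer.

Tables in S: A(120), B(400), C(120)
Edges inside S: B-A(d=200), A-C(d=4)
numerator = 120 * 400 * 120 = 5760000
denominator = 200 * 4 = 800
card(S) = 5760000 / 800 = 7200

7200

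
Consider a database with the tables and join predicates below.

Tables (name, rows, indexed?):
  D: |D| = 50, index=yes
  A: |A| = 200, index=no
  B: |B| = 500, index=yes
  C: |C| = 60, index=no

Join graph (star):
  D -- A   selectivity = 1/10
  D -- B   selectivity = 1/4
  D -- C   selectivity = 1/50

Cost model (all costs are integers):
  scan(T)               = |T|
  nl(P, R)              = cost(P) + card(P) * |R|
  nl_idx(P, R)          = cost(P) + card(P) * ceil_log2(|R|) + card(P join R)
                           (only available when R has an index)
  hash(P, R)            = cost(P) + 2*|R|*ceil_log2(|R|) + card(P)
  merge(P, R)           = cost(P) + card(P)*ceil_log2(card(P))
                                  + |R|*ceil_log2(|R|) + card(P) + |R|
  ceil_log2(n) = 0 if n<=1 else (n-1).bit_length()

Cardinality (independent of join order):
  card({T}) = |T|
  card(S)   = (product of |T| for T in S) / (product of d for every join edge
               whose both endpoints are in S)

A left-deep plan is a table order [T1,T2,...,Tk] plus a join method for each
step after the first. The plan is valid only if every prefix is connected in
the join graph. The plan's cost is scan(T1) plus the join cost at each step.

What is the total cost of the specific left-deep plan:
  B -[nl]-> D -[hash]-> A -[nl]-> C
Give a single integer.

step 1: scan B: cost=500, card=500
step 2: join D via nl
    card(P join D) = 500*50/(4) = 6250
    cost = 500 + 500*50 = 25500
step 3: join A via hash
    card(P join A) = 6250*200/(10) = 125000
    cost = 25500 + 2*200*8 + 6250 = 34950
step 4: join C via nl
    card(P join C) = 125000*60/(50) = 150000
    cost = 34950 + 125000*60 = 7534950

7534950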